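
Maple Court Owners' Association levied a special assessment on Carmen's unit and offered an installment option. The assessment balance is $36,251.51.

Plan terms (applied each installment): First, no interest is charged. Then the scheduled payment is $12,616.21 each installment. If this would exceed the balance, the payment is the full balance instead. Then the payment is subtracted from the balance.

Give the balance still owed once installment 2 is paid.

$11,019.09

# | Opening | Payment | End bal
1 | $36,251.51 | $12,616.21 | $23,635.30
2 | $23,635.30 | $12,616.21 | $11,019.09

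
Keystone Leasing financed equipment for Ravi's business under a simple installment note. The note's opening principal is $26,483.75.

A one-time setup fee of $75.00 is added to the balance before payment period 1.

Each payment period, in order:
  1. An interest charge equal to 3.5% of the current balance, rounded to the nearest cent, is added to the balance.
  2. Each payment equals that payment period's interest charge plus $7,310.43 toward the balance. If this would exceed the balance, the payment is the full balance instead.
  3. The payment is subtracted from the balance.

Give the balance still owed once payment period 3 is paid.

# | Opening | Interest | Payment | End bal
1 | $26,558.75 | $929.56 | $8,239.99 | $19,248.32
2 | $19,248.32 | $673.69 | $7,984.12 | $11,937.89
3 | $11,937.89 | $417.83 | $7,728.26 | $4,627.46

$4,627.46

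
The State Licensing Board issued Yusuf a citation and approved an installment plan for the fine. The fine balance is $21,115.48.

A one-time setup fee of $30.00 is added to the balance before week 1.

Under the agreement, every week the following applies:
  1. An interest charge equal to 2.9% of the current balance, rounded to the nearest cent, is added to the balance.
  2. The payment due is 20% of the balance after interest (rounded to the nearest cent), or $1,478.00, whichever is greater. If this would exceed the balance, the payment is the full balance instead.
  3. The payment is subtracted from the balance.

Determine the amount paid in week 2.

# | Opening | Interest | Payment | End bal
1 | $21,145.48 | $613.22 | $4,351.74 | $17,406.96
2 | $17,406.96 | $504.80 | $3,582.35 | $14,329.41

$3,582.35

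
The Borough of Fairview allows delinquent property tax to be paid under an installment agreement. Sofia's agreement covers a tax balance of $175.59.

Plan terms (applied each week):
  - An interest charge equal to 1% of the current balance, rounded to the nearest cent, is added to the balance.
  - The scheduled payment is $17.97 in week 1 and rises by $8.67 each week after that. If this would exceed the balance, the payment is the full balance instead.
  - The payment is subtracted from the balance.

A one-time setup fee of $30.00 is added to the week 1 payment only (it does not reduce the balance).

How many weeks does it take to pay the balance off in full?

6

# | Opening | Interest | Payment | Fee | End bal
1 | $175.59 | $1.76 | $17.97 | $30.00 | $159.38
2 | $159.38 | $1.59 | $26.64 | — | $134.33
3 | $134.33 | $1.34 | $35.31 | — | $100.36
4 | $100.36 | $1.00 | $43.98 | — | $57.38
5 | $57.38 | $0.57 | $52.65 | — | $5.30
6 | $5.30 | $0.05 | $5.35 | — | $0.00
Balance reaches $0.00 in week 6.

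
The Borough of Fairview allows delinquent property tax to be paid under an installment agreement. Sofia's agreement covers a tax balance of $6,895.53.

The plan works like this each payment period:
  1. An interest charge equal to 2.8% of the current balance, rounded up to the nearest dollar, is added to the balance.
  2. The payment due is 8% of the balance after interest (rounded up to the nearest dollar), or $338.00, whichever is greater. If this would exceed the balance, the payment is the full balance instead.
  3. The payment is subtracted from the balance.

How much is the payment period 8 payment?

$384.00

Payment period 1: opening $6,895.53; interest $194.00 → $7,089.53; payment $568.00; balance $6,521.53
Payment period 2: opening $6,521.53; interest $183.00 → $6,704.53; payment $537.00; balance $6,167.53
Payment period 3: opening $6,167.53; interest $173.00 → $6,340.53; payment $508.00; balance $5,832.53
Payment period 4: opening $5,832.53; interest $164.00 → $5,996.53; payment $480.00; balance $5,516.53
Payment period 5: opening $5,516.53; interest $155.00 → $5,671.53; payment $454.00; balance $5,217.53
Payment period 6: opening $5,217.53; interest $147.00 → $5,364.53; payment $430.00; balance $4,934.53
Payment period 7: opening $4,934.53; interest $139.00 → $5,073.53; payment $406.00; balance $4,667.53
Payment period 8: opening $4,667.53; interest $131.00 → $4,798.53; payment $384.00; balance $4,414.53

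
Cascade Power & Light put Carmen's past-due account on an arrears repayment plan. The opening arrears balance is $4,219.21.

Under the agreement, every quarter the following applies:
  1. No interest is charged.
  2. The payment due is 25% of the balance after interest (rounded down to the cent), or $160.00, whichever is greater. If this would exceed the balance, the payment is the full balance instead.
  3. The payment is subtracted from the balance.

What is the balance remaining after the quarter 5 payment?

# | Opening | Payment | End bal
1 | $4,219.21 | $1,054.80 | $3,164.41
2 | $3,164.41 | $791.10 | $2,373.31
3 | $2,373.31 | $593.32 | $1,779.99
4 | $1,779.99 | $444.99 | $1,335.00
5 | $1,335.00 | $333.75 | $1,001.25

$1,001.25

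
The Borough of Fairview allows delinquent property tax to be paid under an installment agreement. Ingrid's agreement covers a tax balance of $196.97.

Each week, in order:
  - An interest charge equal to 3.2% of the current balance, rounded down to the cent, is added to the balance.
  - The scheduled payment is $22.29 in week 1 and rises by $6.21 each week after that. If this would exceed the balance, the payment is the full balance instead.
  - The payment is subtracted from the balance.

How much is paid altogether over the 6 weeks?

$222.68

Week 1: $196.97 +$6.30 interest = $203.27; pay $22.29 → $180.98
Week 2: $180.98 +$5.79 interest = $186.77; pay $28.50 → $158.27
Week 3: $158.27 +$5.06 interest = $163.33; pay $34.71 → $128.62
Week 4: $128.62 +$4.11 interest = $132.73; pay $40.92 → $91.81
Week 5: $91.81 +$2.93 interest = $94.74; pay $47.13 → $47.61
Week 6: $47.61 +$1.52 interest = $49.13; pay $49.13 → $0.00
Total paid: $222.68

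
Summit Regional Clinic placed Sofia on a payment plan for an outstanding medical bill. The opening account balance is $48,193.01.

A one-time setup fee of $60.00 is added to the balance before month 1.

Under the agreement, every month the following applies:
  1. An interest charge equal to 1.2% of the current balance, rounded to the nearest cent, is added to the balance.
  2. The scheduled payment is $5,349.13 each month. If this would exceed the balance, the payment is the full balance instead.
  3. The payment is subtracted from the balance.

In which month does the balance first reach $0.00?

# | Opening | Interest | Payment | End bal
1 | $48,253.01 | $579.04 | $5,349.13 | $43,482.92
2 | $43,482.92 | $521.80 | $5,349.13 | $38,655.59
3 | $38,655.59 | $463.87 | $5,349.13 | $33,770.33
4 | $33,770.33 | $405.24 | $5,349.13 | $28,826.44
5 | $28,826.44 | $345.92 | $5,349.13 | $23,823.23
6 | $23,823.23 | $285.88 | $5,349.13 | $18,759.98
7 | $18,759.98 | $225.12 | $5,349.13 | $13,635.97
8 | $13,635.97 | $163.63 | $5,349.13 | $8,450.47
9 | $8,450.47 | $101.41 | $5,349.13 | $3,202.75
10 | $3,202.75 | $38.43 | $3,241.18 | $0.00
Balance reaches $0.00 in month 10.

10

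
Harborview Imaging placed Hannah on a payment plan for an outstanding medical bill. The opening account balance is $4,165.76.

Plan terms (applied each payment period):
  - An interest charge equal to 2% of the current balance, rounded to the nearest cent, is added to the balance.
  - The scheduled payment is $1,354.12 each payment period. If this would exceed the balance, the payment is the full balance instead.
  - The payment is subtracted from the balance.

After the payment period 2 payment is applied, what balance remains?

$1,598.74

# | Opening | Interest | Payment | End bal
1 | $4,165.76 | $83.32 | $1,354.12 | $2,894.96
2 | $2,894.96 | $57.90 | $1,354.12 | $1,598.74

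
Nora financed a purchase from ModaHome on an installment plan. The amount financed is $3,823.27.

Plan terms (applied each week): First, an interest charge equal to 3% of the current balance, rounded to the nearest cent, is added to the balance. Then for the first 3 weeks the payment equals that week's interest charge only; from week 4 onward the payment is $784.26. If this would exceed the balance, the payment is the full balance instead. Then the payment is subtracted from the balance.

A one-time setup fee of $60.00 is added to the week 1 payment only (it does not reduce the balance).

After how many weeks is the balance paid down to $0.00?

Week 1: opening $3,823.27; interest $114.70 → $3,937.97; payment $114.70 (+ $60.00 fee); balance $3,823.27
Week 2: opening $3,823.27; interest $114.70 → $3,937.97; payment $114.70; balance $3,823.27
Week 3: opening $3,823.27; interest $114.70 → $3,937.97; payment $114.70; balance $3,823.27
Week 4: opening $3,823.27; interest $114.70 → $3,937.97; payment $784.26; balance $3,153.71
Week 5: opening $3,153.71; interest $94.61 → $3,248.32; payment $784.26; balance $2,464.06
Week 6: opening $2,464.06; interest $73.92 → $2,537.98; payment $784.26; balance $1,753.72
Week 7: opening $1,753.72; interest $52.61 → $1,806.33; payment $784.26; balance $1,022.07
Week 8: opening $1,022.07; interest $30.66 → $1,052.73; payment $784.26; balance $268.47
Week 9: opening $268.47; interest $8.05 → $276.52; payment $276.52; balance $0.00
Balance reaches $0.00 in week 9.

9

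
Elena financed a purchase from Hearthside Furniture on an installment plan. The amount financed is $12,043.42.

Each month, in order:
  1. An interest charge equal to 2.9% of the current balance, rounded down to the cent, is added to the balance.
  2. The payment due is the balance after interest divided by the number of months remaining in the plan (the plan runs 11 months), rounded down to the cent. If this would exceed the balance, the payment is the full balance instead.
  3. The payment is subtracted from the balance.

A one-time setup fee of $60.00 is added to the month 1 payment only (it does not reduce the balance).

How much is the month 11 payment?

$1,499.42

Month 1: $12,043.42 +$349.25 interest = $12,392.67; pay $1,126.60 (+ $60.00 fee) → $11,266.07
Month 2: $11,266.07 +$326.71 interest = $11,592.78; pay $1,159.27 → $10,433.51
Month 3: $10,433.51 +$302.57 interest = $10,736.08; pay $1,192.89 → $9,543.19
Month 4: $9,543.19 +$276.75 interest = $9,819.94; pay $1,227.49 → $8,592.45
Month 5: $8,592.45 +$249.18 interest = $8,841.63; pay $1,263.09 → $7,578.54
Month 6: $7,578.54 +$219.77 interest = $7,798.31; pay $1,299.71 → $6,498.60
Month 7: $6,498.60 +$188.45 interest = $6,687.05; pay $1,337.41 → $5,349.64
Month 8: $5,349.64 +$155.13 interest = $5,504.77; pay $1,376.19 → $4,128.58
Month 9: $4,128.58 +$119.72 interest = $4,248.30; pay $1,416.10 → $2,832.20
Month 10: $2,832.20 +$82.13 interest = $2,914.33; pay $1,457.16 → $1,457.17
Month 11: $1,457.17 +$42.25 interest = $1,499.42; pay $1,499.42 → $0.00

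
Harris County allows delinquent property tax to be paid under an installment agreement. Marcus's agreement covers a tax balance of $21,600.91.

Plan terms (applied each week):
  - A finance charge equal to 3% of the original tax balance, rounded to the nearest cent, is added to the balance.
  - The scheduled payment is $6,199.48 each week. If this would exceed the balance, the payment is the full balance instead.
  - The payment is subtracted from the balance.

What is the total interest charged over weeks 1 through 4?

Week 1: $21,600.91 +$648.03 interest = $22,248.94; pay $6,199.48 → $16,049.46
Week 2: $16,049.46 +$648.03 interest = $16,697.49; pay $6,199.48 → $10,498.01
Week 3: $10,498.01 +$648.03 interest = $11,146.04; pay $6,199.48 → $4,946.56
Week 4: $4,946.56 +$648.03 interest = $5,594.59; pay $5,594.59 → $0.00
Total interest: $648.03 + $648.03 + $648.03 + $648.03 = $2,592.12

$2,592.12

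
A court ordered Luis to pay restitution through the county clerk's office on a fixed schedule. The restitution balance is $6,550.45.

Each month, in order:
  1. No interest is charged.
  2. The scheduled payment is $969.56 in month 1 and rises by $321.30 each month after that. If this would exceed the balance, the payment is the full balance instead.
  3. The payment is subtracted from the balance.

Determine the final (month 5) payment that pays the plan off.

$744.41

Month 1: $6,550.45 − $969.56 → $5,580.89
Month 2: $5,580.89 − $1,290.86 → $4,290.03
Month 3: $4,290.03 − $1,612.16 → $2,677.87
Month 4: $2,677.87 − $1,933.46 → $744.41
Month 5: $744.41 − $744.41 → $0.00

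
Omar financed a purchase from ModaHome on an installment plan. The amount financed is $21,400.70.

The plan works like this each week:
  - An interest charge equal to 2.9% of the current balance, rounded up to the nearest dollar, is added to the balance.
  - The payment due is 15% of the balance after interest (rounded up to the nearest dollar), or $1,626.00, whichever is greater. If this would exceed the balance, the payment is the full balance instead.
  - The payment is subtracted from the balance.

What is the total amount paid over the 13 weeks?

$25,223.70

Week 1: opening $21,400.70; interest $621.00 → $22,021.70; payment $3,304.00; balance $18,717.70
Week 2: opening $18,717.70; interest $543.00 → $19,260.70; payment $2,890.00; balance $16,370.70
Week 3: opening $16,370.70; interest $475.00 → $16,845.70; payment $2,527.00; balance $14,318.70
Week 4: opening $14,318.70; interest $416.00 → $14,734.70; payment $2,211.00; balance $12,523.70
Week 5: opening $12,523.70; interest $364.00 → $12,887.70; payment $1,934.00; balance $10,953.70
Week 6: opening $10,953.70; interest $318.00 → $11,271.70; payment $1,691.00; balance $9,580.70
Week 7: opening $9,580.70; interest $278.00 → $9,858.70; payment $1,626.00; balance $8,232.70
Week 8: opening $8,232.70; interest $239.00 → $8,471.70; payment $1,626.00; balance $6,845.70
Week 9: opening $6,845.70; interest $199.00 → $7,044.70; payment $1,626.00; balance $5,418.70
Week 10: opening $5,418.70; interest $158.00 → $5,576.70; payment $1,626.00; balance $3,950.70
Week 11: opening $3,950.70; interest $115.00 → $4,065.70; payment $1,626.00; balance $2,439.70
Week 12: opening $2,439.70; interest $71.00 → $2,510.70; payment $1,626.00; balance $884.70
Week 13: opening $884.70; interest $26.00 → $910.70; payment $910.70; balance $0.00
Total paid: $25,223.70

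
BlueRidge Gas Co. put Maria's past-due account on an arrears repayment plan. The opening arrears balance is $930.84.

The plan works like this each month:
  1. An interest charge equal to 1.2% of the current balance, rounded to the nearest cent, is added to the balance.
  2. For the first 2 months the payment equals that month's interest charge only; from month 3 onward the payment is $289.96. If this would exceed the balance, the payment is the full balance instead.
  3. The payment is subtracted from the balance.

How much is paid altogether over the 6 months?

$977.62

# | Opening | Interest | Payment | End bal
1 | $930.84 | $11.17 | $11.17 | $930.84
2 | $930.84 | $11.17 | $11.17 | $930.84
3 | $930.84 | $11.17 | $289.96 | $652.05
4 | $652.05 | $7.82 | $289.96 | $369.91
5 | $369.91 | $4.44 | $289.96 | $84.39
6 | $84.39 | $1.01 | $85.40 | $0.00
Total paid: $977.62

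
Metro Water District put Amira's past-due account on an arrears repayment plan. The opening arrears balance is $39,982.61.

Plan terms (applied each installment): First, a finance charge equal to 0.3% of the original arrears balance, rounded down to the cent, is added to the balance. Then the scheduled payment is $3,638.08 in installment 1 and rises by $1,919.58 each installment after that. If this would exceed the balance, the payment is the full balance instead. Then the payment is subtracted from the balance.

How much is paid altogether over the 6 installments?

$40,702.25

Installment 1: $39,982.61 +$119.94 interest = $40,102.55; pay $3,638.08 → $36,464.47
Installment 2: $36,464.47 +$119.94 interest = $36,584.41; pay $5,557.66 → $31,026.75
Installment 3: $31,026.75 +$119.94 interest = $31,146.69; pay $7,477.24 → $23,669.45
Installment 4: $23,669.45 +$119.94 interest = $23,789.39; pay $9,396.82 → $14,392.57
Installment 5: $14,392.57 +$119.94 interest = $14,512.51; pay $11,316.40 → $3,196.11
Installment 6: $3,196.11 +$119.94 interest = $3,316.05; pay $3,316.05 → $0.00
Total paid: $40,702.25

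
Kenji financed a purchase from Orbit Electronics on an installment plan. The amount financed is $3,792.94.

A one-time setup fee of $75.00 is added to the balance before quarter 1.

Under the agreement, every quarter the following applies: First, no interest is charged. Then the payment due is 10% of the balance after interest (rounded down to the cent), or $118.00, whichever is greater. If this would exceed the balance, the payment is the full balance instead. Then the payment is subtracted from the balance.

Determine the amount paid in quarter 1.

# | Opening | Payment | End bal
1 | $3,867.94 | $386.79 | $3,481.15

$386.79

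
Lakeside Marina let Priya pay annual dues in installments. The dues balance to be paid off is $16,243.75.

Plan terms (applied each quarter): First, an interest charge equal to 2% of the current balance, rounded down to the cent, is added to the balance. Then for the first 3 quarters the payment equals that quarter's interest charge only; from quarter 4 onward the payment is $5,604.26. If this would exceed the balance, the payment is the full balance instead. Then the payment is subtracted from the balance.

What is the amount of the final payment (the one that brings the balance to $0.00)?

$88.43

# | Opening | Interest | Payment | End bal
1 | $16,243.75 | $324.87 | $324.87 | $16,243.75
2 | $16,243.75 | $324.87 | $324.87 | $16,243.75
3 | $16,243.75 | $324.87 | $324.87 | $16,243.75
4 | $16,243.75 | $324.87 | $5,604.26 | $10,964.36
5 | $10,964.36 | $219.28 | $5,604.26 | $5,579.38
6 | $5,579.38 | $111.58 | $5,604.26 | $86.70
7 | $86.70 | $1.73 | $88.43 | $0.00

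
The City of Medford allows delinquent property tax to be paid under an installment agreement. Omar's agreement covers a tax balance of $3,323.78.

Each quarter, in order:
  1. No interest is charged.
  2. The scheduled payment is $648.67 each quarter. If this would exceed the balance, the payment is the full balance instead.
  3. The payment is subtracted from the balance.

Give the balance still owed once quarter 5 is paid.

$80.43

Quarter 1: opening $3,323.78; payment $648.67; balance $2,675.11
Quarter 2: opening $2,675.11; payment $648.67; balance $2,026.44
Quarter 3: opening $2,026.44; payment $648.67; balance $1,377.77
Quarter 4: opening $1,377.77; payment $648.67; balance $729.10
Quarter 5: opening $729.10; payment $648.67; balance $80.43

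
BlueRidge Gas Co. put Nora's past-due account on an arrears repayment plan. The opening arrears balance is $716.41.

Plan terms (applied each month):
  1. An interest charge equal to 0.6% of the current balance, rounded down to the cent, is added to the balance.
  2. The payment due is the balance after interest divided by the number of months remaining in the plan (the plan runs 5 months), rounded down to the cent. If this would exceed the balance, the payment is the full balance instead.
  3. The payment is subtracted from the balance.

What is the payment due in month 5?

$147.63

Month 1: opening $716.41; interest $4.29 → $720.70; payment $144.14; balance $576.56
Month 2: opening $576.56; interest $3.45 → $580.01; payment $145.00; balance $435.01
Month 3: opening $435.01; interest $2.61 → $437.62; payment $145.87; balance $291.75
Month 4: opening $291.75; interest $1.75 → $293.50; payment $146.75; balance $146.75
Month 5: opening $146.75; interest $0.88 → $147.63; payment $147.63; balance $0.00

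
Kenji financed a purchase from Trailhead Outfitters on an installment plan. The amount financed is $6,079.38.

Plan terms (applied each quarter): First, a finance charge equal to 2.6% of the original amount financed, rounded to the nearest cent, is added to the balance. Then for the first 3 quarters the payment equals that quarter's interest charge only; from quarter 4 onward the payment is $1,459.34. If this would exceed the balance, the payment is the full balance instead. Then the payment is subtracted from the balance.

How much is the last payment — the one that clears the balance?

Quarter 1: $6,079.38 +$158.06 interest = $6,237.44; pay $158.06 → $6,079.38
Quarter 2: $6,079.38 +$158.06 interest = $6,237.44; pay $158.06 → $6,079.38
Quarter 3: $6,079.38 +$158.06 interest = $6,237.44; pay $158.06 → $6,079.38
Quarter 4: $6,079.38 +$158.06 interest = $6,237.44; pay $1,459.34 → $4,778.10
Quarter 5: $4,778.10 +$158.06 interest = $4,936.16; pay $1,459.34 → $3,476.82
Quarter 6: $3,476.82 +$158.06 interest = $3,634.88; pay $1,459.34 → $2,175.54
Quarter 7: $2,175.54 +$158.06 interest = $2,333.60; pay $1,459.34 → $874.26
Quarter 8: $874.26 +$158.06 interest = $1,032.32; pay $1,032.32 → $0.00

$1,032.32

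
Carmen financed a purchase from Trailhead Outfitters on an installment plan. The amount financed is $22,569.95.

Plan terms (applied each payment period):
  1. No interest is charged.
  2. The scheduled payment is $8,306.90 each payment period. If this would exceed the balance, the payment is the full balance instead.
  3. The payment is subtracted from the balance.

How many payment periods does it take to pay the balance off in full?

3

Payment period 1: opening $22,569.95; payment $8,306.90; balance $14,263.05
Payment period 2: opening $14,263.05; payment $8,306.90; balance $5,956.15
Payment period 3: opening $5,956.15; payment $5,956.15; balance $0.00
Balance reaches $0.00 in payment period 3.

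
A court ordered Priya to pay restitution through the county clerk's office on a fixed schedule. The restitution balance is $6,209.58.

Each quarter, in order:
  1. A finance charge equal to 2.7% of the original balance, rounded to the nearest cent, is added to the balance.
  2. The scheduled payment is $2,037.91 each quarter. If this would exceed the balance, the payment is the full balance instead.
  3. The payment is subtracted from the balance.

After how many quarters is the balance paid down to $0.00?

Quarter 1: $6,209.58 +$167.66 interest = $6,377.24; pay $2,037.91 → $4,339.33
Quarter 2: $4,339.33 +$167.66 interest = $4,506.99; pay $2,037.91 → $2,469.08
Quarter 3: $2,469.08 +$167.66 interest = $2,636.74; pay $2,037.91 → $598.83
Quarter 4: $598.83 +$167.66 interest = $766.49; pay $766.49 → $0.00
Balance reaches $0.00 in quarter 4.

4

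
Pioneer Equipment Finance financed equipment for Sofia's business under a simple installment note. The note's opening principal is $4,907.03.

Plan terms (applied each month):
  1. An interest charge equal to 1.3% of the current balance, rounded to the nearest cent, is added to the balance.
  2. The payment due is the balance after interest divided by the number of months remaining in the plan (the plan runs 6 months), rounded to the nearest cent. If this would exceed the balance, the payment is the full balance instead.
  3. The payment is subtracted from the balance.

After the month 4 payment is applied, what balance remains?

Month 1: $4,907.03 +$63.79 interest = $4,970.82; pay $828.47 → $4,142.35
Month 2: $4,142.35 +$53.85 interest = $4,196.20; pay $839.24 → $3,356.96
Month 3: $3,356.96 +$43.64 interest = $3,400.60; pay $850.15 → $2,550.45
Month 4: $2,550.45 +$33.16 interest = $2,583.61; pay $861.20 → $1,722.41

$1,722.41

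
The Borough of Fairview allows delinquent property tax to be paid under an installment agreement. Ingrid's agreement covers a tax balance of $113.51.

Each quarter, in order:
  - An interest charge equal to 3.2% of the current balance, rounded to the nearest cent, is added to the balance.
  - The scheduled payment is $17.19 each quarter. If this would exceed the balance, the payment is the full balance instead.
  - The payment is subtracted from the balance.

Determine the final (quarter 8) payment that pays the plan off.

Quarter 1: $113.51 +$3.63 interest = $117.14; pay $17.19 → $99.95
Quarter 2: $99.95 +$3.20 interest = $103.15; pay $17.19 → $85.96
Quarter 3: $85.96 +$2.75 interest = $88.71; pay $17.19 → $71.52
Quarter 4: $71.52 +$2.29 interest = $73.81; pay $17.19 → $56.62
Quarter 5: $56.62 +$1.81 interest = $58.43; pay $17.19 → $41.24
Quarter 6: $41.24 +$1.32 interest = $42.56; pay $17.19 → $25.37
Quarter 7: $25.37 +$0.81 interest = $26.18; pay $17.19 → $8.99
Quarter 8: $8.99 +$0.29 interest = $9.28; pay $9.28 → $0.00

$9.28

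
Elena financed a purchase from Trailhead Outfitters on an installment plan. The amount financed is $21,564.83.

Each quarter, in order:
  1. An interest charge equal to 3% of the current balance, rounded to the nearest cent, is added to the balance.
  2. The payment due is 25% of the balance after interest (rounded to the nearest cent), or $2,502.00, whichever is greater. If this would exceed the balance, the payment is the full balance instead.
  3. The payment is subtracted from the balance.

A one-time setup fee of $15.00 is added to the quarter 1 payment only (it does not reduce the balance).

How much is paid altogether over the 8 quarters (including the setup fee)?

$23,915.27

# | Opening | Interest | Payment | Fee | End bal
1 | $21,564.83 | $646.94 | $5,552.94 | $15.00 | $16,658.83
2 | $16,658.83 | $499.76 | $4,289.65 | — | $12,868.94
3 | $12,868.94 | $386.07 | $3,313.75 | — | $9,941.26
4 | $9,941.26 | $298.24 | $2,559.88 | — | $7,679.62
5 | $7,679.62 | $230.39 | $2,502.00 | — | $5,408.01
6 | $5,408.01 | $162.24 | $2,502.00 | — | $3,068.25
7 | $3,068.25 | $92.05 | $2,502.00 | — | $658.30
8 | $658.30 | $19.75 | $678.05 | — | $0.00
Total paid: $23,915.27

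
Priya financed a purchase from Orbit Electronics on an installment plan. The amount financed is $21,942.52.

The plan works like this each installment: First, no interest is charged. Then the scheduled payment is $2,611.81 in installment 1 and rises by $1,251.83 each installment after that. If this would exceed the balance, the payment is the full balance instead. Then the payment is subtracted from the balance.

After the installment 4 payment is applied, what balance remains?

# | Opening | Payment | End bal
1 | $21,942.52 | $2,611.81 | $19,330.71
2 | $19,330.71 | $3,863.64 | $15,467.07
3 | $15,467.07 | $5,115.47 | $10,351.60
4 | $10,351.60 | $6,367.30 | $3,984.30

$3,984.30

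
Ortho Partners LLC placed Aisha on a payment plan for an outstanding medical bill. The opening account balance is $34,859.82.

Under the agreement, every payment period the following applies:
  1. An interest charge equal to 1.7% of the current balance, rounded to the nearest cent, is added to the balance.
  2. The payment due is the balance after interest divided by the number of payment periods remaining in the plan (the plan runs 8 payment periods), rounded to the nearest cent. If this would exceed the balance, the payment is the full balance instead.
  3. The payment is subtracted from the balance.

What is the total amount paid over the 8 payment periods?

$37,635.11

Payment period 1: opening $34,859.82; interest $592.62 → $35,452.44; payment $4,431.56; balance $31,020.88
Payment period 2: opening $31,020.88; interest $527.35 → $31,548.23; payment $4,506.89; balance $27,041.34
Payment period 3: opening $27,041.34; interest $459.70 → $27,501.04; payment $4,583.51; balance $22,917.53
Payment period 4: opening $22,917.53; interest $389.60 → $23,307.13; payment $4,661.43; balance $18,645.70
Payment period 5: opening $18,645.70; interest $316.98 → $18,962.68; payment $4,740.67; balance $14,222.01
Payment period 6: opening $14,222.01; interest $241.77 → $14,463.78; payment $4,821.26; balance $9,642.52
Payment period 7: opening $9,642.52; interest $163.92 → $9,806.44; payment $4,903.22; balance $4,903.22
Payment period 8: opening $4,903.22; interest $83.35 → $4,986.57; payment $4,986.57; balance $0.00
Total paid: $37,635.11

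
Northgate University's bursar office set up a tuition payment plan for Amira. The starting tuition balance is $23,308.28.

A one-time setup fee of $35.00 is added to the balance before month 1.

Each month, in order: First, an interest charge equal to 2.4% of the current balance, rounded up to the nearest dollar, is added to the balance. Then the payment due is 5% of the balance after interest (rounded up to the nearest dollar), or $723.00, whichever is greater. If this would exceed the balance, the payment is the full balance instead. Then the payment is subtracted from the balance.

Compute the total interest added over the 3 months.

$1,637.00

Month 1: $23,343.28 +$561.00 interest = $23,904.28; pay $1,196.00 → $22,708.28
Month 2: $22,708.28 +$545.00 interest = $23,253.28; pay $1,163.00 → $22,090.28
Month 3: $22,090.28 +$531.00 interest = $22,621.28; pay $1,132.00 → $21,489.28
Total interest: $561.00 + $545.00 + $531.00 = $1,637.00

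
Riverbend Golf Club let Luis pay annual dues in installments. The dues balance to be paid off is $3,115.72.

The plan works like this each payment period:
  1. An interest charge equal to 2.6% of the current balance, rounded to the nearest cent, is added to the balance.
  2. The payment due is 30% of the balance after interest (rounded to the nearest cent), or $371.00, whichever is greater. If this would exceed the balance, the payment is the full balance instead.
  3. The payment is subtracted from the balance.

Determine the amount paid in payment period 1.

$959.02

Payment period 1: $3,115.72 +$81.01 interest = $3,196.73; pay $959.02 → $2,237.71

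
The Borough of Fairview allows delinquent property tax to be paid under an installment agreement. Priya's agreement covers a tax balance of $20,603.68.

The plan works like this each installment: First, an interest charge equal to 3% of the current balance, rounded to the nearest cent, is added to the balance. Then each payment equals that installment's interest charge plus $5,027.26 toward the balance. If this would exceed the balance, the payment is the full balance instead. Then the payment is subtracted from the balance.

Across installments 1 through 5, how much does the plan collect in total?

$22,186.05

Installment 1: opening $20,603.68; interest $618.11 → $21,221.79; payment $5,645.37; balance $15,576.42
Installment 2: opening $15,576.42; interest $467.29 → $16,043.71; payment $5,494.55; balance $10,549.16
Installment 3: opening $10,549.16; interest $316.47 → $10,865.63; payment $5,343.73; balance $5,521.90
Installment 4: opening $5,521.90; interest $165.66 → $5,687.56; payment $5,192.92; balance $494.64
Installment 5: opening $494.64; interest $14.84 → $509.48; payment $509.48; balance $0.00
Total paid: $22,186.05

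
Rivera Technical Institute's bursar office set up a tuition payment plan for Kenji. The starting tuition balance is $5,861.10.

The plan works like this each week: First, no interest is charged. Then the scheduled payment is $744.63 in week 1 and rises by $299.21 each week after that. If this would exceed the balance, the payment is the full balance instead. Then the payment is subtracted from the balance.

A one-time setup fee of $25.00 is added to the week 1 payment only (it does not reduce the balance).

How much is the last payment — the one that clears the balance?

$1,087.32

Week 1: $5,861.10 − $744.63 (+ $25.00 fee) → $5,116.47
Week 2: $5,116.47 − $1,043.84 → $4,072.63
Week 3: $4,072.63 − $1,343.05 → $2,729.58
Week 4: $2,729.58 − $1,642.26 → $1,087.32
Week 5: $1,087.32 − $1,087.32 → $0.00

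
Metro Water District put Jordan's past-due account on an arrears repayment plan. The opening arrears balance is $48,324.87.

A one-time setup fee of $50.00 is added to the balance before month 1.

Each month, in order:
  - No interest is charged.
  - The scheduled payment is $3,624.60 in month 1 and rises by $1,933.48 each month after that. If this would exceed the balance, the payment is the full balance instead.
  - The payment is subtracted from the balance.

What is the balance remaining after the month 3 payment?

$31,700.63

Month 1: opening $48,374.87; payment $3,624.60; balance $44,750.27
Month 2: opening $44,750.27; payment $5,558.08; balance $39,192.19
Month 3: opening $39,192.19; payment $7,491.56; balance $31,700.63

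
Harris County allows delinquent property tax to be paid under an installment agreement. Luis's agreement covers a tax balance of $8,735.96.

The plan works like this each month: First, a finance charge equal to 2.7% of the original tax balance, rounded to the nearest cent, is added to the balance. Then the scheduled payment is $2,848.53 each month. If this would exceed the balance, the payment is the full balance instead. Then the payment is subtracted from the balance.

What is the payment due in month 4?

# | Opening | Interest | Payment | End bal
1 | $8,735.96 | $235.87 | $2,848.53 | $6,123.30
2 | $6,123.30 | $235.87 | $2,848.53 | $3,510.64
3 | $3,510.64 | $235.87 | $2,848.53 | $897.98
4 | $897.98 | $235.87 | $1,133.85 | $0.00

$1,133.85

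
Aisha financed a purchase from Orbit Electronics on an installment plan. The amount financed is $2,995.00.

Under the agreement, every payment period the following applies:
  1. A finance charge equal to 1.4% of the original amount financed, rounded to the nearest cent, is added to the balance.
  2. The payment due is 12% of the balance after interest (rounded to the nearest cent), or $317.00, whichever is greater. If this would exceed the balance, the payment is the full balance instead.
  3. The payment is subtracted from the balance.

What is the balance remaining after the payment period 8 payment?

$738.28

Payment period 1: $2,995.00 +$41.93 interest = $3,036.93; pay $364.43 → $2,672.50
Payment period 2: $2,672.50 +$41.93 interest = $2,714.43; pay $325.73 → $2,388.70
Payment period 3: $2,388.70 +$41.93 interest = $2,430.63; pay $317.00 → $2,113.63
Payment period 4: $2,113.63 +$41.93 interest = $2,155.56; pay $317.00 → $1,838.56
Payment period 5: $1,838.56 +$41.93 interest = $1,880.49; pay $317.00 → $1,563.49
Payment period 6: $1,563.49 +$41.93 interest = $1,605.42; pay $317.00 → $1,288.42
Payment period 7: $1,288.42 +$41.93 interest = $1,330.35; pay $317.00 → $1,013.35
Payment period 8: $1,013.35 +$41.93 interest = $1,055.28; pay $317.00 → $738.28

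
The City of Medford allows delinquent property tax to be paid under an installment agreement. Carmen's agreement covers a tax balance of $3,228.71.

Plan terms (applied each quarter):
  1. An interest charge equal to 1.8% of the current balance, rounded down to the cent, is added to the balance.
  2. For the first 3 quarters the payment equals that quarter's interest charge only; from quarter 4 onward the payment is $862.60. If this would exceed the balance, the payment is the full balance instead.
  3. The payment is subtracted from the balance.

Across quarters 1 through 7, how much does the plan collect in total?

# | Opening | Interest | Payment | End bal
1 | $3,228.71 | $58.11 | $58.11 | $3,228.71
2 | $3,228.71 | $58.11 | $58.11 | $3,228.71
3 | $3,228.71 | $58.11 | $58.11 | $3,228.71
4 | $3,228.71 | $58.11 | $862.60 | $2,424.22
5 | $2,424.22 | $43.63 | $862.60 | $1,605.25
6 | $1,605.25 | $28.89 | $862.60 | $771.54
7 | $771.54 | $13.88 | $785.42 | $0.00
Total paid: $3,547.55

$3,547.55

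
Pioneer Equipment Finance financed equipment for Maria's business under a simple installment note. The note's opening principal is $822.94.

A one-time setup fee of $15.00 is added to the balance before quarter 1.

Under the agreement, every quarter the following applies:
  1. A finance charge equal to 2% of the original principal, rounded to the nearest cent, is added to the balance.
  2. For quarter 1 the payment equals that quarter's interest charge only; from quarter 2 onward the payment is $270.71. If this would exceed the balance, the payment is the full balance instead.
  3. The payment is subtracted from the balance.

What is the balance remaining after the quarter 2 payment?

Quarter 1: opening $837.94; interest $16.46 → $854.40; payment $16.46; balance $837.94
Quarter 2: opening $837.94; interest $16.46 → $854.40; payment $270.71; balance $583.69

$583.69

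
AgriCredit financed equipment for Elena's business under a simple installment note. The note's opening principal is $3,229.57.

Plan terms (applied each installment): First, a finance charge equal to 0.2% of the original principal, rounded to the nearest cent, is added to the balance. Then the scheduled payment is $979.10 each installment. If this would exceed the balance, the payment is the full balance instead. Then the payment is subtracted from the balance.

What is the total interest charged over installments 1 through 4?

$25.84

Installment 1: opening $3,229.57; interest $6.46 → $3,236.03; payment $979.10; balance $2,256.93
Installment 2: opening $2,256.93; interest $6.46 → $2,263.39; payment $979.10; balance $1,284.29
Installment 3: opening $1,284.29; interest $6.46 → $1,290.75; payment $979.10; balance $311.65
Installment 4: opening $311.65; interest $6.46 → $318.11; payment $318.11; balance $0.00
Total interest: $6.46 + $6.46 + $6.46 + $6.46 = $25.84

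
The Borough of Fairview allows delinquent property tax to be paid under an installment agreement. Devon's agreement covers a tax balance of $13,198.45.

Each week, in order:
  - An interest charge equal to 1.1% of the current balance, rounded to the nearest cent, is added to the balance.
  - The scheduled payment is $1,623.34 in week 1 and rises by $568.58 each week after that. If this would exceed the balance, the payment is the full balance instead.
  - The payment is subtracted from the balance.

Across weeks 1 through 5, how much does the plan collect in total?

# | Opening | Interest | Payment | End bal
1 | $13,198.45 | $145.18 | $1,623.34 | $11,720.29
2 | $11,720.29 | $128.92 | $2,191.92 | $9,657.29
3 | $9,657.29 | $106.23 | $2,760.50 | $7,003.02
4 | $7,003.02 | $77.03 | $3,329.08 | $3,750.97
5 | $3,750.97 | $41.26 | $3,792.23 | $0.00
Total paid: $13,697.07

$13,697.07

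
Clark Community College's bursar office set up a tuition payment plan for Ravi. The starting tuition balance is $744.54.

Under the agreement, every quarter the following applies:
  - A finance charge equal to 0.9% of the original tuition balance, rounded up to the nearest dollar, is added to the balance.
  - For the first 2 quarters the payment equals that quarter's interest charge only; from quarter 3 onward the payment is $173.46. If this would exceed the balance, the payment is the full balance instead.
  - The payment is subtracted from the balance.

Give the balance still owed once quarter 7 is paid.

Quarter 1: $744.54 +$7.00 interest = $751.54; pay $7.00 → $744.54
Quarter 2: $744.54 +$7.00 interest = $751.54; pay $7.00 → $744.54
Quarter 3: $744.54 +$7.00 interest = $751.54; pay $173.46 → $578.08
Quarter 4: $578.08 +$7.00 interest = $585.08; pay $173.46 → $411.62
Quarter 5: $411.62 +$7.00 interest = $418.62; pay $173.46 → $245.16
Quarter 6: $245.16 +$7.00 interest = $252.16; pay $173.46 → $78.70
Quarter 7: $78.70 +$7.00 interest = $85.70; pay $85.70 → $0.00

$0.00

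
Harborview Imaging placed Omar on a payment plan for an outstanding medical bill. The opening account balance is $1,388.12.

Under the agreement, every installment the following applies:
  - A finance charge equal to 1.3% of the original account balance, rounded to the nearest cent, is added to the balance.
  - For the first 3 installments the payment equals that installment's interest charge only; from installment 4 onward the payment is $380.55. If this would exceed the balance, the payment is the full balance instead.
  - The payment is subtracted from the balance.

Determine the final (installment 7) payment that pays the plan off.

Installment 1: $1,388.12 +$18.05 interest = $1,406.17; pay $18.05 → $1,388.12
Installment 2: $1,388.12 +$18.05 interest = $1,406.17; pay $18.05 → $1,388.12
Installment 3: $1,388.12 +$18.05 interest = $1,406.17; pay $18.05 → $1,388.12
Installment 4: $1,388.12 +$18.05 interest = $1,406.17; pay $380.55 → $1,025.62
Installment 5: $1,025.62 +$18.05 interest = $1,043.67; pay $380.55 → $663.12
Installment 6: $663.12 +$18.05 interest = $681.17; pay $380.55 → $300.62
Installment 7: $300.62 +$18.05 interest = $318.67; pay $318.67 → $0.00

$318.67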